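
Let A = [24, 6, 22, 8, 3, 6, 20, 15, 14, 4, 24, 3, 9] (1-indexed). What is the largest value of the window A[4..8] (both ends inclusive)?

20

Elements at indices 4..8: 8, 3, 6, 20, 15
max(8, 3, 6, 20, 15) = 20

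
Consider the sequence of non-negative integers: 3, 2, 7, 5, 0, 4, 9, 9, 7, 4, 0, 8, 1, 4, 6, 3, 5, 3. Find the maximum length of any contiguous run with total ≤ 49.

→ 3: sum 3, len 1
→ 2: sum 5, len 2
→ 7: sum 12, len 3
→ 5: sum 17, len 4
→ 0: sum 17, len 5
→ 4: sum 21, len 6
→ 9: sum 30, len 7
→ 9: sum 39, len 8
→ 7: sum 46, len 9
→ 4 (dropped 3): sum 47, len 9
→ 0: sum 47, len 10
→ 8 (dropped 2, 7): sum 46, len 9
→ 1: sum 47, len 10
→ 4 (dropped 5): sum 46, len 10
→ 6 (dropped 0, 4): sum 48, len 9
→ 3 (dropped 9): sum 42, len 9
→ 5: sum 47, len 10
→ 3 (dropped 9): sum 41, len 10
Longest length seen: 10.

10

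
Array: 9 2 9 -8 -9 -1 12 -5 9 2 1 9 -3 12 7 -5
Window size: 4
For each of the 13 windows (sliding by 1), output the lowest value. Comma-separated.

-8, -9, -9, -9, -9, -5, -5, -5, 1, -3, -3, -3, -5

(9, 2, 9, -8) → min -8
(2, 9, -8, -9) → min -9
(9, -8, -9, -1) → min -9
(-8, -9, -1, 12) → min -9
(-9, -1, 12, -5) → min -9
(-1, 12, -5, 9) → min -5
(12, -5, 9, 2) → min -5
(-5, 9, 2, 1) → min -5
(9, 2, 1, 9) → min 1
(2, 1, 9, -3) → min -3
(1, 9, -3, 12) → min -3
(9, -3, 12, 7) → min -3
(-3, 12, 7, -5) → min -5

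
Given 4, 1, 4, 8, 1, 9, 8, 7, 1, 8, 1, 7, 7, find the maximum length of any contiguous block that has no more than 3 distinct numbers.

7

[4] 1 distinct, len 1
[4, 1] 2 distinct, len 2
[4, 1, 4] 2 distinct, len 3
[4, 1, 4, 8] 3 distinct, len 4
[4, 1, 4, 8, 1] 3 distinct, len 5
[8, 1, 9] 3 distinct, len 3
[8, 1, 9, 8] 3 distinct, len 4
[9, 8, 7] 3 distinct, len 3
[8, 7, 1] 3 distinct, len 3
[8, 7, 1, 8] 3 distinct, len 4
[8, 7, 1, 8, 1] 3 distinct, len 5
[8, 7, 1, 8, 1, 7] 3 distinct, len 6
[8, 7, 1, 8, 1, 7, 7] 3 distinct, len 7
Longest length with ≤3 distinct: 7.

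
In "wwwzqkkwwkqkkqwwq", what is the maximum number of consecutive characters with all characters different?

4

add w: [w] len 1
add w (repeat w, move left end past it): [w] len 1
add w (repeat w, move left end past it): [w] len 1
add z: [w, z] len 2
add q: [w, z, q] len 3
add k: [w, z, q, k] len 4
add k (repeat k, move left end past it): [k] len 1
add w: [k, w] len 2
add w (repeat w, move left end past it): [w] len 1
add k: [w, k] len 2
add q: [w, k, q] len 3
add k (repeat k, move left end past it): [q, k] len 2
add k (repeat k, move left end past it): [k] len 1
add q: [k, q] len 2
add w: [k, q, w] len 3
add w (repeat w, move left end past it): [w] len 1
add q: [w, q] len 2
Longest all-distinct length: 4.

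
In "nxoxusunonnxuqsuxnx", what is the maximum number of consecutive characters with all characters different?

5

[n] len 1
[n, x] len 2
[n, x, o] len 3
[o, x] len 2
[o, x, u] len 3
[o, x, u, s] len 4
[s, u] len 2
[s, u, n] len 3
[s, u, n, o] len 4
[o, n] len 2
[n] len 1
[n, x] len 2
[n, x, u] len 3
[n, x, u, q] len 4
[n, x, u, q, s] len 5
[q, s, u] len 3
[q, s, u, x] len 4
[q, s, u, x, n] len 5
[n, x] len 2
Longest all-distinct length: 5.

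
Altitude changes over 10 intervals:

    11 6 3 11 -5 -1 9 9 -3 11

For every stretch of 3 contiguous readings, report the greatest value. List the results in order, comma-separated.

11, 11, 11, 11, 9, 9, 9, 11

(11, 6, 3) → max 11
(6, 3, 11) → max 11
(3, 11, -5) → max 11
(11, -5, -1) → max 11
(-5, -1, 9) → max 9
(-1, 9, 9) → max 9
(9, 9, -3) → max 9
(9, -3, 11) → max 11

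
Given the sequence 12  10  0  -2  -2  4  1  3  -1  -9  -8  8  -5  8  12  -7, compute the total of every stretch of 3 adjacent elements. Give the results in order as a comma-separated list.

Sliding a size-3 window across the 16 values:
12 10 0 → sum 22
10 0 -2 → sum 8
0 -2 -2 → sum -4
-2 -2 4 → sum 0
-2 4 1 → sum 3
4 1 3 → sum 8
1 3 -1 → sum 3
3 -1 -9 → sum -7
-1 -9 -8 → sum -18
-9 -8 8 → sum -9
-8 8 -5 → sum -5
8 -5 8 → sum 11
-5 8 12 → sum 15
8 12 -7 → sum 13

22, 8, -4, 0, 3, 8, 3, -7, -18, -9, -5, 11, 15, 13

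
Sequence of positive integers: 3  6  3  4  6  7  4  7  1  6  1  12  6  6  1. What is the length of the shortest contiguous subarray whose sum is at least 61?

Extend right; whenever the sum reaches 61, record the length and shrink from the left:
add 3: running sum 3 < 61
add 6: running sum 9 < 61
add 3: running sum 12 < 61
add 4: running sum 16 < 61
add 6: running sum 22 < 61
add 7: running sum 29 < 61
add 4: running sum 33 < 61
add 7: running sum 40 < 61
add 1: running sum 41 < 61
add 6: running sum 47 < 61
add 1: running sum 48 < 61
add 12: running sum 60 < 61
end 12: [6, 3, 4, 6, 7, 4, 7, 1, 6, 1, 12, 6] sum 63, len 12
end 13: [3, 4, 6, 7, 4, 7, 1, 6, 1, 12, 6, 6] sum 63, len 12
end 14: [4, 6, 7, 4, 7, 1, 6, 1, 12, 6, 6, 1] sum 61, len 12
Shortest qualifying length: 12.

12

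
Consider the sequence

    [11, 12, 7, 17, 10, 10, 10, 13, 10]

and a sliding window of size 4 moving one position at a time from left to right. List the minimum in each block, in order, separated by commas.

7, 7, 7, 10, 10, 10

11 12 7 17 → min 7
12 7 17 10 → min 7
7 17 10 10 → min 7
17 10 10 10 → min 10
10 10 10 13 → min 10
10 10 13 10 → min 10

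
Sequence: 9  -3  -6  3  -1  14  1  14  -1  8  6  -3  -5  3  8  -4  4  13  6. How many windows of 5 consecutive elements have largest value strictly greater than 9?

9

[9, -3, -6, 3, -1] → max 9
[-3, -6, 3, -1, 14] → max 14  > 9 ✓
[-6, 3, -1, 14, 1] → max 14  > 9 ✓
[3, -1, 14, 1, 14] → max 14  > 9 ✓
[-1, 14, 1, 14, -1] → max 14  > 9 ✓
[14, 1, 14, -1, 8] → max 14  > 9 ✓
[1, 14, -1, 8, 6] → max 14  > 9 ✓
[14, -1, 8, 6, -3] → max 14  > 9 ✓
[-1, 8, 6, -3, -5] → max 8
[8, 6, -3, -5, 3] → max 8
[6, -3, -5, 3, 8] → max 8
[-3, -5, 3, 8, -4] → max 8
[-5, 3, 8, -4, 4] → max 8
[3, 8, -4, 4, 13] → max 13  > 9 ✓
[8, -4, 4, 13, 6] → max 13  > 9 ✓
9 windows satisfy the condition.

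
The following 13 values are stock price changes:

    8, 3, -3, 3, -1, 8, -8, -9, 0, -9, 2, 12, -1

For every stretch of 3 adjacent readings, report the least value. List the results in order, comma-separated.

Sliding a size-3 window across the 13 values:
(8, 3, -3) → min -3
(3, -3, 3) → min -3
(-3, 3, -1) → min -3
(3, -1, 8) → min -1
(-1, 8, -8) → min -8
(8, -8, -9) → min -9
(-8, -9, 0) → min -9
(-9, 0, -9) → min -9
(0, -9, 2) → min -9
(-9, 2, 12) → min -9
(2, 12, -1) → min -1

-3, -3, -3, -1, -8, -9, -9, -9, -9, -9, -1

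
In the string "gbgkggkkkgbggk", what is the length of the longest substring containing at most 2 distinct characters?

[g] 1 distinct, len 1
[g, b] 2 distinct, len 2
[g, b, g] 2 distinct, len 3
[g, k] 2 distinct, len 2
[g, k, g] 2 distinct, len 3
[g, k, g, g] 2 distinct, len 4
[g, k, g, g, k] 2 distinct, len 5
[g, k, g, g, k, k] 2 distinct, len 6
[g, k, g, g, k, k, k] 2 distinct, len 7
[g, k, g, g, k, k, k, g] 2 distinct, len 8
[g, b] 2 distinct, len 2
[g, b, g] 2 distinct, len 3
[g, b, g, g] 2 distinct, len 4
[g, g, k] 2 distinct, len 3
Longest length with ≤2 distinct: 8.

8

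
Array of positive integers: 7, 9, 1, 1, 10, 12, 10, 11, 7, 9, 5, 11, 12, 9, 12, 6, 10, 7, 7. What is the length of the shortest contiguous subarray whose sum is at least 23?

Extend right; whenever the sum reaches 23, record the length and shrink from the left:
add 7: running sum 7 < 23
add 9: running sum 16 < 23
add 1: running sum 17 < 23
add 1: running sum 18 < 23
add 10: shortest ending here [7, 9, 1, 1, 10] sum 28, len 5
add 12: shortest ending here [1, 10, 12] sum 23, len 3
add 10: shortest ending here [10, 12, 10] sum 32, len 3
add 11: shortest ending here [12, 10, 11] sum 33, len 3
add 7: shortest ending here [10, 11, 7] sum 28, len 3
add 9: shortest ending here [11, 7, 9] sum 27, len 3
add 5: shortest ending here [11, 7, 9, 5] sum 32, len 4
add 11: shortest ending here [9, 5, 11] sum 25, len 3
add 12: shortest ending here [11, 12] sum 23, len 2
add 9: shortest ending here [11, 12, 9] sum 32, len 3
add 12: shortest ending here [12, 9, 12] sum 33, len 3
add 6: shortest ending here [9, 12, 6] sum 27, len 3
add 10: shortest ending here [12, 6, 10] sum 28, len 3
add 7: shortest ending here [6, 10, 7] sum 23, len 3
add 7: shortest ending here [10, 7, 7] sum 24, len 3
Shortest qualifying length: 2.

2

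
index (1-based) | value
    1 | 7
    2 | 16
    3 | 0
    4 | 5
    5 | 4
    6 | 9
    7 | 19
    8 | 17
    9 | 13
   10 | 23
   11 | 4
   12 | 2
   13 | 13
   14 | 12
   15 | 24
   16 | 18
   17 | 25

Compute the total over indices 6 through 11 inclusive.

Elements at indices 6..11: 9, 19, 17, 13, 23, 4
sum(9, 19, 17, 13, 23, 4) = 85

85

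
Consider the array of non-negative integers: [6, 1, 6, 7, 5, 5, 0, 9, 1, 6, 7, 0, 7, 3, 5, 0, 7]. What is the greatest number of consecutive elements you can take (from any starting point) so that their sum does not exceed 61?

14

[6] sum 6 len 1
[6, 1] sum 7 len 2
[6, 1, 6] sum 13 len 3
[6, 1, 6, 7] sum 20 len 4
[6, 1, 6, 7, 5] sum 25 len 5
[6, 1, 6, 7, 5, 5] sum 30 len 6
[6, 1, 6, 7, 5, 5, 0] sum 30 len 7
[6, 1, 6, 7, 5, 5, 0, 9] sum 39 len 8
[6, 1, 6, 7, 5, 5, 0, 9, 1] sum 40 len 9
[6, 1, 6, 7, 5, 5, 0, 9, 1, 6] sum 46 len 10
[6, 1, 6, 7, 5, 5, 0, 9, 1, 6, 7] sum 53 len 11
[6, 1, 6, 7, 5, 5, 0, 9, 1, 6, 7, 0] sum 53 len 12
[6, 1, 6, 7, 5, 5, 0, 9, 1, 6, 7, 0, 7] sum 60 len 13
[1, 6, 7, 5, 5, 0, 9, 1, 6, 7, 0, 7, 3] sum 57 len 13
[6, 7, 5, 5, 0, 9, 1, 6, 7, 0, 7, 3, 5] sum 61 len 13
[6, 7, 5, 5, 0, 9, 1, 6, 7, 0, 7, 3, 5, 0] sum 61 len 14
[5, 5, 0, 9, 1, 6, 7, 0, 7, 3, 5, 0, 7] sum 55 len 13
Longest length seen: 14.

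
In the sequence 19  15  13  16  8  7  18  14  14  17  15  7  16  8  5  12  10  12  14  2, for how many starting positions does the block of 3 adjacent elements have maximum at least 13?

(19, 15, 13) → max 19  ≥ 13 ✓
(15, 13, 16) → max 16  ≥ 13 ✓
(13, 16, 8) → max 16  ≥ 13 ✓
(16, 8, 7) → max 16  ≥ 13 ✓
(8, 7, 18) → max 18  ≥ 13 ✓
(7, 18, 14) → max 18  ≥ 13 ✓
(18, 14, 14) → max 18  ≥ 13 ✓
(14, 14, 17) → max 17  ≥ 13 ✓
(14, 17, 15) → max 17  ≥ 13 ✓
(17, 15, 7) → max 17  ≥ 13 ✓
(15, 7, 16) → max 16  ≥ 13 ✓
(7, 16, 8) → max 16  ≥ 13 ✓
(16, 8, 5) → max 16  ≥ 13 ✓
(8, 5, 12) → max 12
(5, 12, 10) → max 12
(12, 10, 12) → max 12
(10, 12, 14) → max 14  ≥ 13 ✓
(12, 14, 2) → max 14  ≥ 13 ✓
15 windows satisfy the condition.

15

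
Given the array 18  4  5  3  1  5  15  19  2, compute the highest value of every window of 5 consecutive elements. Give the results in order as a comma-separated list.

18, 5, 15, 19, 19

Sliding a size-5 window across the 9 values:
[18, 4, 5, 3, 1] → max 18
[4, 5, 3, 1, 5] → max 5
[5, 3, 1, 5, 15] → max 15
[3, 1, 5, 15, 19] → max 19
[1, 5, 15, 19, 2] → max 19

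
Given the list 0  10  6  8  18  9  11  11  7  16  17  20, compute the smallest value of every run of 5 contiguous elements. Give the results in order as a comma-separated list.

0, 6, 6, 8, 7, 7, 7, 7

Sliding a size-5 window across the 12 values:
0 10 6 8 18 → min 0
10 6 8 18 9 → min 6
6 8 18 9 11 → min 6
8 18 9 11 11 → min 8
18 9 11 11 7 → min 7
9 11 11 7 16 → min 7
11 11 7 16 17 → min 7
11 7 16 17 20 → min 7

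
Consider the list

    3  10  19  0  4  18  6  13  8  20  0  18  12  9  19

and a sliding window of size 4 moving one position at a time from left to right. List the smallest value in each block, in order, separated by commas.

(3, 10, 19, 0) → min 0
(10, 19, 0, 4) → min 0
(19, 0, 4, 18) → min 0
(0, 4, 18, 6) → min 0
(4, 18, 6, 13) → min 4
(18, 6, 13, 8) → min 6
(6, 13, 8, 20) → min 6
(13, 8, 20, 0) → min 0
(8, 20, 0, 18) → min 0
(20, 0, 18, 12) → min 0
(0, 18, 12, 9) → min 0
(18, 12, 9, 19) → min 9

0, 0, 0, 0, 4, 6, 6, 0, 0, 0, 0, 9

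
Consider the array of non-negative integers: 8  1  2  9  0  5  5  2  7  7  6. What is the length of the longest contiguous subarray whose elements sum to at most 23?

6

Extend to the right; shrink from the left whenever the sum exceeds 23:
→ 8: sum 8, len 1
→ 1: sum 9, len 2
→ 2: sum 11, len 3
→ 9: sum 20, len 4
→ 0: sum 20, len 5
→ 5 (dropped 8): sum 17, len 5
→ 5: sum 22, len 6
→ 2 (dropped 1): sum 23, len 6
→ 7 (dropped 2, 9): sum 19, len 5
→ 7 (dropped 0, 5): sum 21, len 4
→ 6 (dropped 5): sum 22, len 4
Longest length seen: 6.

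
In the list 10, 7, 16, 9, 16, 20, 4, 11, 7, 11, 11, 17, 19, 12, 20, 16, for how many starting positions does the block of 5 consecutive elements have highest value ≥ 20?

7

10 7 16 9 16 → max 16
7 16 9 16 20 → max 20  ≥ 20 ✓
16 9 16 20 4 → max 20  ≥ 20 ✓
9 16 20 4 11 → max 20  ≥ 20 ✓
16 20 4 11 7 → max 20  ≥ 20 ✓
20 4 11 7 11 → max 20  ≥ 20 ✓
4 11 7 11 11 → max 11
11 7 11 11 17 → max 17
7 11 11 17 19 → max 19
11 11 17 19 12 → max 19
11 17 19 12 20 → max 20  ≥ 20 ✓
17 19 12 20 16 → max 20  ≥ 20 ✓
7 windows satisfy the condition.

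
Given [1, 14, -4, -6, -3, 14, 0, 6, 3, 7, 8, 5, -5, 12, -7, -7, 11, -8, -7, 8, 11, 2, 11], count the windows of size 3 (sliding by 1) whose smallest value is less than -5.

10

[1, 14, -4] → min -4
[14, -4, -6] → min -6  < -5 ✓
[-4, -6, -3] → min -6  < -5 ✓
[-6, -3, 14] → min -6  < -5 ✓
[-3, 14, 0] → min -3
[14, 0, 6] → min 0
[0, 6, 3] → min 0
[6, 3, 7] → min 3
[3, 7, 8] → min 3
[7, 8, 5] → min 5
[8, 5, -5] → min -5
[5, -5, 12] → min -5
[-5, 12, -7] → min -7  < -5 ✓
[12, -7, -7] → min -7  < -5 ✓
[-7, -7, 11] → min -7  < -5 ✓
[-7, 11, -8] → min -8  < -5 ✓
[11, -8, -7] → min -8  < -5 ✓
[-8, -7, 8] → min -8  < -5 ✓
[-7, 8, 11] → min -7  < -5 ✓
[8, 11, 2] → min 2
[11, 2, 11] → min 2
10 windows satisfy the condition.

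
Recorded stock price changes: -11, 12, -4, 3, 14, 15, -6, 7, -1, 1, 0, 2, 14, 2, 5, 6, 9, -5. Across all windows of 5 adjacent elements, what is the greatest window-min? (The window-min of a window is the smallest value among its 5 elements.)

2

[-11, 12, -4, 3, 14] → min -11
[12, -4, 3, 14, 15] → min -4
[-4, 3, 14, 15, -6] → min -6
[3, 14, 15, -6, 7] → min -6
[14, 15, -6, 7, -1] → min -6
[15, -6, 7, -1, 1] → min -6
[-6, 7, -1, 1, 0] → min -6
[7, -1, 1, 0, 2] → min -1
[-1, 1, 0, 2, 14] → min -1
[1, 0, 2, 14, 2] → min 0
[0, 2, 14, 2, 5] → min 0
[2, 14, 2, 5, 6] → min 2
[14, 2, 5, 6, 9] → min 2
[2, 5, 6, 9, -5] → min -5
Greatest of these is 2.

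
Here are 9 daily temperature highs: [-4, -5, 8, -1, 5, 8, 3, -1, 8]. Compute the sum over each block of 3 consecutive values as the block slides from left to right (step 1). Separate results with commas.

Sliding a size-3 window across the 9 values:
(-4, -5, 8) → sum -1
(-5, 8, -1) → sum 2
(8, -1, 5) → sum 12
(-1, 5, 8) → sum 12
(5, 8, 3) → sum 16
(8, 3, -1) → sum 10
(3, -1, 8) → sum 10

-1, 2, 12, 12, 16, 10, 10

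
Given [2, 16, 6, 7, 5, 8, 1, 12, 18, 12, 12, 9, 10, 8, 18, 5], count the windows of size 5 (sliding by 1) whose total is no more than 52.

(2, 16, 6, 7, 5) → sum 36  ≤ 52 ✓
(16, 6, 7, 5, 8) → sum 42  ≤ 52 ✓
(6, 7, 5, 8, 1) → sum 27  ≤ 52 ✓
(7, 5, 8, 1, 12) → sum 33  ≤ 52 ✓
(5, 8, 1, 12, 18) → sum 44  ≤ 52 ✓
(8, 1, 12, 18, 12) → sum 51  ≤ 52 ✓
(1, 12, 18, 12, 12) → sum 55
(12, 18, 12, 12, 9) → sum 63
(18, 12, 12, 9, 10) → sum 61
(12, 12, 9, 10, 8) → sum 51  ≤ 52 ✓
(12, 9, 10, 8, 18) → sum 57
(9, 10, 8, 18, 5) → sum 50  ≤ 52 ✓
8 windows satisfy the condition.

8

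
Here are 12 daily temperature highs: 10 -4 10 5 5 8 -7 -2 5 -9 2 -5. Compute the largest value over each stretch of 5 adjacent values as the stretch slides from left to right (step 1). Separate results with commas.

10, 10, 10, 8, 8, 8, 5, 5

Sliding a size-5 window across the 12 values:
10 -4 10 5 5 → max 10
-4 10 5 5 8 → max 10
10 5 5 8 -7 → max 10
5 5 8 -7 -2 → max 8
5 8 -7 -2 5 → max 8
8 -7 -2 5 -9 → max 8
-7 -2 5 -9 2 → max 5
-2 5 -9 2 -5 → max 5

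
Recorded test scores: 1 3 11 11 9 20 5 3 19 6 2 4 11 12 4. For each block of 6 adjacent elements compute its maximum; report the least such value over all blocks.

Window maxs for each of the 10 positions:
[1, 3, 11, 11, 9, 20] → max 20
[3, 11, 11, 9, 20, 5] → max 20
[11, 11, 9, 20, 5, 3] → max 20
[11, 9, 20, 5, 3, 19] → max 20
[9, 20, 5, 3, 19, 6] → max 20
[20, 5, 3, 19, 6, 2] → max 20
[5, 3, 19, 6, 2, 4] → max 19
[3, 19, 6, 2, 4, 11] → max 19
[19, 6, 2, 4, 11, 12] → max 19
[6, 2, 4, 11, 12, 4] → max 12
Least of these is 12.

12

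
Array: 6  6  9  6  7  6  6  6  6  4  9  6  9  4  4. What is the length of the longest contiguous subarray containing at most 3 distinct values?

[6] 1 distinct, len 1
[6, 6] 1 distinct, len 2
[6, 6, 9] 2 distinct, len 3
[6, 6, 9, 6] 2 distinct, len 4
[6, 6, 9, 6, 7] 3 distinct, len 5
[6, 6, 9, 6, 7, 6] 3 distinct, len 6
[6, 6, 9, 6, 7, 6, 6] 3 distinct, len 7
[6, 6, 9, 6, 7, 6, 6, 6] 3 distinct, len 8
[6, 6, 9, 6, 7, 6, 6, 6, 6] 3 distinct, len 9
[6, 7, 6, 6, 6, 6, 4] 3 distinct, len 7
[6, 6, 6, 6, 4, 9] 3 distinct, len 6
[6, 6, 6, 6, 4, 9, 6] 3 distinct, len 7
[6, 6, 6, 6, 4, 9, 6, 9] 3 distinct, len 8
[6, 6, 6, 6, 4, 9, 6, 9, 4] 3 distinct, len 9
[6, 6, 6, 6, 4, 9, 6, 9, 4, 4] 3 distinct, len 10
Longest length with ≤3 distinct: 10.

10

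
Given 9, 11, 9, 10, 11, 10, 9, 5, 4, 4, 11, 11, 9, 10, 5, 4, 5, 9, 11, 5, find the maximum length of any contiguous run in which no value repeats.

add 9: [9] len 1
add 11: [9, 11] len 2
add 9 (repeat 9, move left end past it): [11, 9] len 2
add 10: [11, 9, 10] len 3
add 11 (repeat 11, move left end past it): [9, 10, 11] len 3
add 10 (repeat 10, move left end past it): [11, 10] len 2
add 9: [11, 10, 9] len 3
add 5: [11, 10, 9, 5] len 4
add 4: [11, 10, 9, 5, 4] len 5
add 4 (repeat 4, move left end past it): [4] len 1
add 11: [4, 11] len 2
add 11 (repeat 11, move left end past it): [11] len 1
add 9: [11, 9] len 2
add 10: [11, 9, 10] len 3
add 5: [11, 9, 10, 5] len 4
add 4: [11, 9, 10, 5, 4] len 5
add 5 (repeat 5, move left end past it): [4, 5] len 2
add 9: [4, 5, 9] len 3
add 11: [4, 5, 9, 11] len 4
add 5 (repeat 5, move left end past it): [9, 11, 5] len 3
Longest all-distinct length: 5.

5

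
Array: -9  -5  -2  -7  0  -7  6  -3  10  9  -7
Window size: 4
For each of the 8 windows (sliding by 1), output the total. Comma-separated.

-23, -14, -16, -8, -4, 6, 22, 9

Sliding a size-4 window across the 11 values:
(-9, -5, -2, -7) → sum -23
(-5, -2, -7, 0) → sum -14
(-2, -7, 0, -7) → sum -16
(-7, 0, -7, 6) → sum -8
(0, -7, 6, -3) → sum -4
(-7, 6, -3, 10) → sum 6
(6, -3, 10, 9) → sum 22
(-3, 10, 9, -7) → sum 9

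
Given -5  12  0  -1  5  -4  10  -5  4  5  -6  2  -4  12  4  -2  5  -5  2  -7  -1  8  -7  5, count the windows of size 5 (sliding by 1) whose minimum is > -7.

15

(-5, 12, 0, -1, 5) → min -5  > -7 ✓
(12, 0, -1, 5, -4) → min -4  > -7 ✓
(0, -1, 5, -4, 10) → min -4  > -7 ✓
(-1, 5, -4, 10, -5) → min -5  > -7 ✓
(5, -4, 10, -5, 4) → min -5  > -7 ✓
(-4, 10, -5, 4, 5) → min -5  > -7 ✓
(10, -5, 4, 5, -6) → min -6  > -7 ✓
(-5, 4, 5, -6, 2) → min -6  > -7 ✓
(4, 5, -6, 2, -4) → min -6  > -7 ✓
(5, -6, 2, -4, 12) → min -6  > -7 ✓
(-6, 2, -4, 12, 4) → min -6  > -7 ✓
(2, -4, 12, 4, -2) → min -4  > -7 ✓
(-4, 12, 4, -2, 5) → min -4  > -7 ✓
(12, 4, -2, 5, -5) → min -5  > -7 ✓
(4, -2, 5, -5, 2) → min -5  > -7 ✓
(-2, 5, -5, 2, -7) → min -7
(5, -5, 2, -7, -1) → min -7
(-5, 2, -7, -1, 8) → min -7
(2, -7, -1, 8, -7) → min -7
(-7, -1, 8, -7, 5) → min -7
15 windows satisfy the condition.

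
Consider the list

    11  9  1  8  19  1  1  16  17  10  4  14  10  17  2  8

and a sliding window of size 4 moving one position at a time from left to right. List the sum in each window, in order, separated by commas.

Sliding a size-4 window across the 16 values:
[11, 9, 1, 8] → sum 29
[9, 1, 8, 19] → sum 37
[1, 8, 19, 1] → sum 29
[8, 19, 1, 1] → sum 29
[19, 1, 1, 16] → sum 37
[1, 1, 16, 17] → sum 35
[1, 16, 17, 10] → sum 44
[16, 17, 10, 4] → sum 47
[17, 10, 4, 14] → sum 45
[10, 4, 14, 10] → sum 38
[4, 14, 10, 17] → sum 45
[14, 10, 17, 2] → sum 43
[10, 17, 2, 8] → sum 37

29, 37, 29, 29, 37, 35, 44, 47, 45, 38, 45, 43, 37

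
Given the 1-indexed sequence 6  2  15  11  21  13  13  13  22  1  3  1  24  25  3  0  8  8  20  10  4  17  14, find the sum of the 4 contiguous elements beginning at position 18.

42

Elements at indices 18..21: 8, 20, 10, 4
sum(8, 20, 10, 4) = 42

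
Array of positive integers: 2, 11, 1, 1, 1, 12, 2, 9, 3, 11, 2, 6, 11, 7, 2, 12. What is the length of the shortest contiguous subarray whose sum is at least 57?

9

Extend right; whenever the sum reaches 57, record the length and shrink from the left:
add 2: running sum 2 < 57
add 11: running sum 13 < 57
add 1: running sum 14 < 57
add 1: running sum 15 < 57
add 1: running sum 16 < 57
add 12: running sum 28 < 57
add 2: running sum 30 < 57
add 9: running sum 39 < 57
add 3: running sum 42 < 57
add 11: running sum 53 < 57
add 2: running sum 55 < 57
end 11: [11, 1, 1, 1, 12, 2, 9, 3, 11, 2, 6] sum 59, len 11
end 12: [1, 12, 2, 9, 3, 11, 2, 6, 11] sum 57, len 9
end 13: [12, 2, 9, 3, 11, 2, 6, 11, 7] sum 63, len 9
end 14: [12, 2, 9, 3, 11, 2, 6, 11, 7, 2] sum 65, len 10
end 15: [9, 3, 11, 2, 6, 11, 7, 2, 12] sum 63, len 9
Shortest qualifying length: 9.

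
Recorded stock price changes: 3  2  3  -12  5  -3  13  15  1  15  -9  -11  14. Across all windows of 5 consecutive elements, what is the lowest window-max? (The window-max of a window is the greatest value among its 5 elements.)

3 2 3 -12 5 → max 5
2 3 -12 5 -3 → max 5
3 -12 5 -3 13 → max 13
-12 5 -3 13 15 → max 15
5 -3 13 15 1 → max 15
-3 13 15 1 15 → max 15
13 15 1 15 -9 → max 15
15 1 15 -9 -11 → max 15
1 15 -9 -11 14 → max 15
Lowest of these is 5.

5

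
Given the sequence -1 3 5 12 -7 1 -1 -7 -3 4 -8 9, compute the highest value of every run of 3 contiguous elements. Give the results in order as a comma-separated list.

-1 3 5 → max 5
3 5 12 → max 12
5 12 -7 → max 12
12 -7 1 → max 12
-7 1 -1 → max 1
1 -1 -7 → max 1
-1 -7 -3 → max -1
-7 -3 4 → max 4
-3 4 -8 → max 4
4 -8 9 → max 9

5, 12, 12, 12, 1, 1, -1, 4, 4, 9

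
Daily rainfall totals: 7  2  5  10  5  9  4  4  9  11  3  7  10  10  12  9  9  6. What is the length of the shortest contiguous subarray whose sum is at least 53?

6

Extend right; whenever the sum reaches 53, record the length and shrink from the left:
add 7: running sum 7 < 53
add 2: running sum 9 < 53
add 5: running sum 14 < 53
add 10: running sum 24 < 53
add 5: running sum 29 < 53
add 9: running sum 38 < 53
add 4: running sum 42 < 53
add 4: running sum 46 < 53
add 9: shortest ending here [7, 2, 5, 10, 5, 9, 4, 4, 9] sum 55, len 9
add 11: shortest ending here [5, 10, 5, 9, 4, 4, 9, 11] sum 57, len 8
add 3: shortest ending here [10, 5, 9, 4, 4, 9, 11, 3] sum 55, len 8
add 7: shortest ending here [10, 5, 9, 4, 4, 9, 11, 3, 7] sum 62, len 9
add 10: shortest ending here [9, 4, 4, 9, 11, 3, 7, 10] sum 57, len 8
add 10: shortest ending here [4, 9, 11, 3, 7, 10, 10] sum 54, len 7
add 12: shortest ending here [11, 3, 7, 10, 10, 12] sum 53, len 6
add 9: shortest ending here [11, 3, 7, 10, 10, 12, 9] sum 62, len 7
add 9: shortest ending here [7, 10, 10, 12, 9, 9] sum 57, len 6
add 6: shortest ending here [10, 10, 12, 9, 9, 6] sum 56, len 6
Shortest qualifying length: 6.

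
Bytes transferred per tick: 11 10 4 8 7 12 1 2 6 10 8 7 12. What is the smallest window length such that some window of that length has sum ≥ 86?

Extend right; whenever the sum reaches 86, record the length and shrink from the left:
add 11: running sum 11 < 86
add 10: running sum 21 < 86
add 4: running sum 25 < 86
add 8: running sum 33 < 86
add 7: running sum 40 < 86
add 12: running sum 52 < 86
add 1: running sum 53 < 86
add 2: running sum 55 < 86
add 6: running sum 61 < 86
add 10: running sum 71 < 86
add 8: running sum 79 < 86
add 7: shortest ending here [11, 10, 4, 8, 7, 12, 1, 2, 6, 10, 8, 7] sum 86, len 12
add 12: shortest ending here [10, 4, 8, 7, 12, 1, 2, 6, 10, 8, 7, 12] sum 87, len 12
Shortest qualifying length: 12.

12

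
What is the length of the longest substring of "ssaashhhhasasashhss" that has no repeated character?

3

[s] len 1
[s] len 1
[s, a] len 2
[a] len 1
[a, s] len 2
[a, s, h] len 3
[h] len 1
[h] len 1
[h] len 1
[h, a] len 2
[h, a, s] len 3
[s, a] len 2
[a, s] len 2
[s, a] len 2
[a, s] len 2
[a, s, h] len 3
[h] len 1
[h, s] len 2
[s] len 1
Longest all-distinct length: 3.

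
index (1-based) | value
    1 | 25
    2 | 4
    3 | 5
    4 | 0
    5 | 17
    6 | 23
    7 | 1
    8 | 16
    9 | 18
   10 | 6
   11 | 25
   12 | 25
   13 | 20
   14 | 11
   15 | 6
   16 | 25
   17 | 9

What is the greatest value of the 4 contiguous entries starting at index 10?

Elements at indices 10..13: 6, 25, 25, 20
max(6, 25, 25, 20) = 25

25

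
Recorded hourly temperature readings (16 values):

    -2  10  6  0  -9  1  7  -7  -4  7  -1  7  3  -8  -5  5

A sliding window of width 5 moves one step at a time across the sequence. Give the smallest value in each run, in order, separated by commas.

-2 10 6 0 -9 → min -9
10 6 0 -9 1 → min -9
6 0 -9 1 7 → min -9
0 -9 1 7 -7 → min -9
-9 1 7 -7 -4 → min -9
1 7 -7 -4 7 → min -7
7 -7 -4 7 -1 → min -7
-7 -4 7 -1 7 → min -7
-4 7 -1 7 3 → min -4
7 -1 7 3 -8 → min -8
-1 7 3 -8 -5 → min -8
7 3 -8 -5 5 → min -8

-9, -9, -9, -9, -9, -7, -7, -7, -4, -8, -8, -8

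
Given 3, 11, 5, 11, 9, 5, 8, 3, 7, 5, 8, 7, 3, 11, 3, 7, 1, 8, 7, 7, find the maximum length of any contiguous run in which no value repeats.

[3] len 1
[3, 11] len 2
[3, 11, 5] len 3
[5, 11] len 2
[5, 11, 9] len 3
[11, 9, 5] len 3
[11, 9, 5, 8] len 4
[11, 9, 5, 8, 3] len 5
[11, 9, 5, 8, 3, 7] len 6
[8, 3, 7, 5] len 4
[3, 7, 5, 8] len 4
[5, 8, 7] len 3
[5, 8, 7, 3] len 4
[5, 8, 7, 3, 11] len 5
[11, 3] len 2
[11, 3, 7] len 3
[11, 3, 7, 1] len 4
[11, 3, 7, 1, 8] len 5
[1, 8, 7] len 3
[7] len 1
Longest all-distinct length: 6.

6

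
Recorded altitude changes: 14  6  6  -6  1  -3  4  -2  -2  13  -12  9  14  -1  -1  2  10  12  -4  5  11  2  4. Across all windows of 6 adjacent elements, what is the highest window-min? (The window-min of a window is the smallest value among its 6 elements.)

Each size-6 window and its min:
(14, 6, 6, -6, 1, -3) → min -6
(6, 6, -6, 1, -3, 4) → min -6
(6, -6, 1, -3, 4, -2) → min -6
(-6, 1, -3, 4, -2, -2) → min -6
(1, -3, 4, -2, -2, 13) → min -3
(-3, 4, -2, -2, 13, -12) → min -12
(4, -2, -2, 13, -12, 9) → min -12
(-2, -2, 13, -12, 9, 14) → min -12
(-2, 13, -12, 9, 14, -1) → min -12
(13, -12, 9, 14, -1, -1) → min -12
(-12, 9, 14, -1, -1, 2) → min -12
(9, 14, -1, -1, 2, 10) → min -1
(14, -1, -1, 2, 10, 12) → min -1
(-1, -1, 2, 10, 12, -4) → min -4
(-1, 2, 10, 12, -4, 5) → min -4
(2, 10, 12, -4, 5, 11) → min -4
(10, 12, -4, 5, 11, 2) → min -4
(12, -4, 5, 11, 2, 4) → min -4
Highest of these is -1.

-1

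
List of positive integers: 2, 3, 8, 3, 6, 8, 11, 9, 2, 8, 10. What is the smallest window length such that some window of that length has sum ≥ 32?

4

add 2: running sum 2 < 32
add 3: running sum 5 < 32
add 8: running sum 13 < 32
add 3: running sum 16 < 32
add 6: running sum 22 < 32
add 8: running sum 30 < 32
add 11: shortest ending here [8, 3, 6, 8, 11] sum 36, len 5
add 9: shortest ending here [6, 8, 11, 9] sum 34, len 4
add 2: shortest ending here [6, 8, 11, 9, 2] sum 36, len 5
add 8: shortest ending here [8, 11, 9, 2, 8] sum 38, len 5
add 10: shortest ending here [11, 9, 2, 8, 10] sum 40, len 5
Shortest qualifying length: 4.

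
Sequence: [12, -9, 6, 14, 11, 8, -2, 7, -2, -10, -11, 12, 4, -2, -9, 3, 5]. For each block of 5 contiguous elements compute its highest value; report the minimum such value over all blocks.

5

Window maxs for each of the 13 positions:
(12, -9, 6, 14, 11) → max 14
(-9, 6, 14, 11, 8) → max 14
(6, 14, 11, 8, -2) → max 14
(14, 11, 8, -2, 7) → max 14
(11, 8, -2, 7, -2) → max 11
(8, -2, 7, -2, -10) → max 8
(-2, 7, -2, -10, -11) → max 7
(7, -2, -10, -11, 12) → max 12
(-2, -10, -11, 12, 4) → max 12
(-10, -11, 12, 4, -2) → max 12
(-11, 12, 4, -2, -9) → max 12
(12, 4, -2, -9, 3) → max 12
(4, -2, -9, 3, 5) → max 5
Minimum of these is 5.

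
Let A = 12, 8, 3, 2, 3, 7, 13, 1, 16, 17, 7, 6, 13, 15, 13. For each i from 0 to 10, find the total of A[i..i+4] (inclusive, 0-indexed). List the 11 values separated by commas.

Sliding a size-5 window across the 15 values:
12 8 3 2 3 → sum 28
8 3 2 3 7 → sum 23
3 2 3 7 13 → sum 28
2 3 7 13 1 → sum 26
3 7 13 1 16 → sum 40
7 13 1 16 17 → sum 54
13 1 16 17 7 → sum 54
1 16 17 7 6 → sum 47
16 17 7 6 13 → sum 59
17 7 6 13 15 → sum 58
7 6 13 15 13 → sum 54

28, 23, 28, 26, 40, 54, 54, 47, 59, 58, 54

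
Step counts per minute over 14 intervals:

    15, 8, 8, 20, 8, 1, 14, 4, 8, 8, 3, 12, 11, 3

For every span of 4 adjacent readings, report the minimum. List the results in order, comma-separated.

8, 8, 1, 1, 1, 1, 4, 3, 3, 3, 3

[15, 8, 8, 20] → min 8
[8, 8, 20, 8] → min 8
[8, 20, 8, 1] → min 1
[20, 8, 1, 14] → min 1
[8, 1, 14, 4] → min 1
[1, 14, 4, 8] → min 1
[14, 4, 8, 8] → min 4
[4, 8, 8, 3] → min 3
[8, 8, 3, 12] → min 3
[8, 3, 12, 11] → min 3
[3, 12, 11, 3] → min 3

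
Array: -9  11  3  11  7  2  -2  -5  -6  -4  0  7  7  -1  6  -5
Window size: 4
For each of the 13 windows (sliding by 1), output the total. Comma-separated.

16, 32, 23, 18, 2, -11, -17, -15, -3, 10, 13, 19, 7

Sliding a size-4 window across the 16 values:
[-9, 11, 3, 11] → sum 16
[11, 3, 11, 7] → sum 32
[3, 11, 7, 2] → sum 23
[11, 7, 2, -2] → sum 18
[7, 2, -2, -5] → sum 2
[2, -2, -5, -6] → sum -11
[-2, -5, -6, -4] → sum -17
[-5, -6, -4, 0] → sum -15
[-6, -4, 0, 7] → sum -3
[-4, 0, 7, 7] → sum 10
[0, 7, 7, -1] → sum 13
[7, 7, -1, 6] → sum 19
[7, -1, 6, -5] → sum 7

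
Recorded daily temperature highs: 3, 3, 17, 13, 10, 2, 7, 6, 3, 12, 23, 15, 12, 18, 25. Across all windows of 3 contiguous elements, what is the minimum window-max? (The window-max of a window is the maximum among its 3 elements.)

Window maxs for each of the 13 positions:
(3, 3, 17) → max 17
(3, 17, 13) → max 17
(17, 13, 10) → max 17
(13, 10, 2) → max 13
(10, 2, 7) → max 10
(2, 7, 6) → max 7
(7, 6, 3) → max 7
(6, 3, 12) → max 12
(3, 12, 23) → max 23
(12, 23, 15) → max 23
(23, 15, 12) → max 23
(15, 12, 18) → max 18
(12, 18, 25) → max 25
Minimum of these is 7.

7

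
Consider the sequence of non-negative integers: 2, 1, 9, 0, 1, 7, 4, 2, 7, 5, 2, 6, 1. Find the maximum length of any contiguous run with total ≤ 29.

8

[2] sum 2 len 1
[2, 1] sum 3 len 2
[2, 1, 9] sum 12 len 3
[2, 1, 9, 0] sum 12 len 4
[2, 1, 9, 0, 1] sum 13 len 5
[2, 1, 9, 0, 1, 7] sum 20 len 6
[2, 1, 9, 0, 1, 7, 4] sum 24 len 7
[2, 1, 9, 0, 1, 7, 4, 2] sum 26 len 8
[0, 1, 7, 4, 2, 7] sum 21 len 6
[0, 1, 7, 4, 2, 7, 5] sum 26 len 7
[0, 1, 7, 4, 2, 7, 5, 2] sum 28 len 8
[4, 2, 7, 5, 2, 6] sum 26 len 6
[4, 2, 7, 5, 2, 6, 1] sum 27 len 7
Longest length seen: 8.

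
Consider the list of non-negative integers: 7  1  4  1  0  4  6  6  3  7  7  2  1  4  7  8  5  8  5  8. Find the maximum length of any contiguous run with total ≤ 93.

Extend to the right; shrink from the left whenever the sum exceeds 93:
add 7: [7] sum 7, len 1
add 1: [7, 1] sum 8, len 2
add 4: [7, 1, 4] sum 12, len 3
add 1: [7, 1, 4, 1] sum 13, len 4
add 0: [7, 1, 4, 1, 0] sum 13, len 5
add 4: [7, 1, 4, 1, 0, 4] sum 17, len 6
add 6: [7, 1, 4, 1, 0, 4, 6] sum 23, len 7
add 6: [7, 1, 4, 1, 0, 4, 6, 6] sum 29, len 8
add 3: [7, 1, 4, 1, 0, 4, 6, 6, 3] sum 32, len 9
add 7: [7, 1, 4, 1, 0, 4, 6, 6, 3, 7] sum 39, len 10
add 7: [7, 1, 4, 1, 0, 4, 6, 6, 3, 7, 7] sum 46, len 11
add 2: [7, 1, 4, 1, 0, 4, 6, 6, 3, 7, 7, 2] sum 48, len 12
add 1: [7, 1, 4, 1, 0, 4, 6, 6, 3, 7, 7, 2, 1] sum 49, len 13
add 4: [7, 1, 4, 1, 0, 4, 6, 6, 3, 7, 7, 2, 1, 4] sum 53, len 14
add 7: [7, 1, 4, 1, 0, 4, 6, 6, 3, 7, 7, 2, 1, 4, 7] sum 60, len 15
add 8: [7, 1, 4, 1, 0, 4, 6, 6, 3, 7, 7, 2, 1, 4, 7, 8] sum 68, len 16
add 5: [7, 1, 4, 1, 0, 4, 6, 6, 3, 7, 7, 2, 1, 4, 7, 8, 5] sum 73, len 17
add 8: [7, 1, 4, 1, 0, 4, 6, 6, 3, 7, 7, 2, 1, 4, 7, 8, 5, 8] sum 81, len 18
add 5: [7, 1, 4, 1, 0, 4, 6, 6, 3, 7, 7, 2, 1, 4, 7, 8, 5, 8, 5] sum 86, len 19
add 8: [1, 4, 1, 0, 4, 6, 6, 3, 7, 7, 2, 1, 4, 7, 8, 5, 8, 5, 8] sum 87, len 19
Longest length seen: 19.

19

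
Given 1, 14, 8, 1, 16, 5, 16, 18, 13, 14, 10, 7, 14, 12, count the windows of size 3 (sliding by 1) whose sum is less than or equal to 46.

11

(1, 14, 8) → sum 23  ≤ 46 ✓
(14, 8, 1) → sum 23  ≤ 46 ✓
(8, 1, 16) → sum 25  ≤ 46 ✓
(1, 16, 5) → sum 22  ≤ 46 ✓
(16, 5, 16) → sum 37  ≤ 46 ✓
(5, 16, 18) → sum 39  ≤ 46 ✓
(16, 18, 13) → sum 47
(18, 13, 14) → sum 45  ≤ 46 ✓
(13, 14, 10) → sum 37  ≤ 46 ✓
(14, 10, 7) → sum 31  ≤ 46 ✓
(10, 7, 14) → sum 31  ≤ 46 ✓
(7, 14, 12) → sum 33  ≤ 46 ✓
11 windows satisfy the condition.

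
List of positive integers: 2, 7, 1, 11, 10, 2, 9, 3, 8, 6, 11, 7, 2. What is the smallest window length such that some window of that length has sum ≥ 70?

add 2: running sum 2 < 70
add 7: running sum 9 < 70
add 1: running sum 10 < 70
add 11: running sum 21 < 70
add 10: running sum 31 < 70
add 2: running sum 33 < 70
add 9: running sum 42 < 70
add 3: running sum 45 < 70
add 8: running sum 53 < 70
add 6: running sum 59 < 70
add 11: shortest ending here [2, 7, 1, 11, 10, 2, 9, 3, 8, 6, 11] sum 70, len 11
add 7: shortest ending here [7, 1, 11, 10, 2, 9, 3, 8, 6, 11, 7] sum 75, len 11
add 2: shortest ending here [1, 11, 10, 2, 9, 3, 8, 6, 11, 7, 2] sum 70, len 11
Shortest qualifying length: 11.

11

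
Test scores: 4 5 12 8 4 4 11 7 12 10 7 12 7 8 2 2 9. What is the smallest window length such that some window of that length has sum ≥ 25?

3

Extend right; whenever the sum reaches 25, record the length and shrink from the left:
add 4: running sum 4 < 25
add 5: running sum 9 < 25
add 12: running sum 21 < 25
end 3: [5, 12, 8] sum 25, len 3
end 4: [5, 12, 8, 4] sum 29, len 4
end 5: [12, 8, 4, 4] sum 28, len 4
end 6: [8, 4, 4, 11] sum 27, len 4
end 7: [4, 4, 11, 7] sum 26, len 4
end 8: [11, 7, 12] sum 30, len 3
end 9: [7, 12, 10] sum 29, len 3
end 10: [12, 10, 7] sum 29, len 3
end 11: [10, 7, 12] sum 29, len 3
end 12: [7, 12, 7] sum 26, len 3
end 13: [12, 7, 8] sum 27, len 3
end 14: [12, 7, 8, 2] sum 29, len 4
end 15: [12, 7, 8, 2, 2] sum 31, len 5
end 16: [7, 8, 2, 2, 9] sum 28, len 5
Shortest qualifying length: 3.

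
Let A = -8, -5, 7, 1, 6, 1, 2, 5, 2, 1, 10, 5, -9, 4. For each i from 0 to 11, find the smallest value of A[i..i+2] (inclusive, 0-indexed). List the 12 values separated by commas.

[-8, -5, 7] → min -8
[-5, 7, 1] → min -5
[7, 1, 6] → min 1
[1, 6, 1] → min 1
[6, 1, 2] → min 1
[1, 2, 5] → min 1
[2, 5, 2] → min 2
[5, 2, 1] → min 1
[2, 1, 10] → min 1
[1, 10, 5] → min 1
[10, 5, -9] → min -9
[5, -9, 4] → min -9

-8, -5, 1, 1, 1, 1, 2, 1, 1, 1, -9, -9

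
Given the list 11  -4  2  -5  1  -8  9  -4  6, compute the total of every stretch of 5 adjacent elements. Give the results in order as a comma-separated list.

5, -14, -1, -7, 4

11 -4 2 -5 1 → sum 5
-4 2 -5 1 -8 → sum -14
2 -5 1 -8 9 → sum -1
-5 1 -8 9 -4 → sum -7
1 -8 9 -4 6 → sum 4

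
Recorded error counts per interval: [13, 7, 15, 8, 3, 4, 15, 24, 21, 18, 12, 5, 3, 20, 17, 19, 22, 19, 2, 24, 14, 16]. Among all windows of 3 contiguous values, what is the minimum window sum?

Each size-3 window and its sum:
13 7 15 → sum 35
7 15 8 → sum 30
15 8 3 → sum 26
8 3 4 → sum 15
3 4 15 → sum 22
4 15 24 → sum 43
15 24 21 → sum 60
24 21 18 → sum 63
21 18 12 → sum 51
18 12 5 → sum 35
12 5 3 → sum 20
5 3 20 → sum 28
3 20 17 → sum 40
20 17 19 → sum 56
17 19 22 → sum 58
19 22 19 → sum 60
22 19 2 → sum 43
19 2 24 → sum 45
2 24 14 → sum 40
24 14 16 → sum 54
Minimum of these is 15.

15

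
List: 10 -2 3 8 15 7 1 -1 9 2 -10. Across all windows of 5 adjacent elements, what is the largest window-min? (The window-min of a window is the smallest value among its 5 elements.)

1

(10, -2, 3, 8, 15) → min -2
(-2, 3, 8, 15, 7) → min -2
(3, 8, 15, 7, 1) → min 1
(8, 15, 7, 1, -1) → min -1
(15, 7, 1, -1, 9) → min -1
(7, 1, -1, 9, 2) → min -1
(1, -1, 9, 2, -10) → min -10
Largest of these is 1.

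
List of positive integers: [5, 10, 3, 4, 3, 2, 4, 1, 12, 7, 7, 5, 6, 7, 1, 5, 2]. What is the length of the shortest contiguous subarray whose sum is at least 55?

Extend right; whenever the sum reaches 55, record the length and shrink from the left:
add 5: running sum 5 < 55
add 10: running sum 15 < 55
add 3: running sum 18 < 55
add 4: running sum 22 < 55
add 3: running sum 25 < 55
add 2: running sum 27 < 55
add 4: running sum 31 < 55
add 1: running sum 32 < 55
add 12: running sum 44 < 55
add 7: running sum 51 < 55
end 10: [5, 10, 3, 4, 3, 2, 4, 1, 12, 7, 7] sum 58, len 11
end 11: [10, 3, 4, 3, 2, 4, 1, 12, 7, 7, 5] sum 58, len 11
end 12: [10, 3, 4, 3, 2, 4, 1, 12, 7, 7, 5, 6] sum 64, len 12
end 13: [4, 3, 2, 4, 1, 12, 7, 7, 5, 6, 7] sum 58, len 11
end 14: [3, 2, 4, 1, 12, 7, 7, 5, 6, 7, 1] sum 55, len 11
end 15: [4, 1, 12, 7, 7, 5, 6, 7, 1, 5] sum 55, len 10
end 16: [4, 1, 12, 7, 7, 5, 6, 7, 1, 5, 2] sum 57, len 11
Shortest qualifying length: 10.

10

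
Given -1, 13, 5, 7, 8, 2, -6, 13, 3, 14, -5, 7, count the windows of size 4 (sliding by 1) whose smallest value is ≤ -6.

(-1, 13, 5, 7) → min -1
(13, 5, 7, 8) → min 5
(5, 7, 8, 2) → min 2
(7, 8, 2, -6) → min -6  ≤ -6 ✓
(8, 2, -6, 13) → min -6  ≤ -6 ✓
(2, -6, 13, 3) → min -6  ≤ -6 ✓
(-6, 13, 3, 14) → min -6  ≤ -6 ✓
(13, 3, 14, -5) → min -5
(3, 14, -5, 7) → min -5
4 windows satisfy the condition.

4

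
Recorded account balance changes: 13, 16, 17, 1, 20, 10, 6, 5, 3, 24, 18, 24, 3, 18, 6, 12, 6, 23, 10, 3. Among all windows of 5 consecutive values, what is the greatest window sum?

Window sums for each of the 16 positions:
[13, 16, 17, 1, 20] → sum 67
[16, 17, 1, 20, 10] → sum 64
[17, 1, 20, 10, 6] → sum 54
[1, 20, 10, 6, 5] → sum 42
[20, 10, 6, 5, 3] → sum 44
[10, 6, 5, 3, 24] → sum 48
[6, 5, 3, 24, 18] → sum 56
[5, 3, 24, 18, 24] → sum 74
[3, 24, 18, 24, 3] → sum 72
[24, 18, 24, 3, 18] → sum 87
[18, 24, 3, 18, 6] → sum 69
[24, 3, 18, 6, 12] → sum 63
[3, 18, 6, 12, 6] → sum 45
[18, 6, 12, 6, 23] → sum 65
[6, 12, 6, 23, 10] → sum 57
[12, 6, 23, 10, 3] → sum 54
Greatest of these is 87.

87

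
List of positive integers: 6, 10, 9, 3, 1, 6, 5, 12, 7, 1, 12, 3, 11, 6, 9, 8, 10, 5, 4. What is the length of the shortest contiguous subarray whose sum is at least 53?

add 6: running sum 6 < 53
add 10: running sum 16 < 53
add 9: running sum 25 < 53
add 3: running sum 28 < 53
add 1: running sum 29 < 53
add 6: running sum 35 < 53
add 5: running sum 40 < 53
add 12: running sum 52 < 53
end 8: [10, 9, 3, 1, 6, 5, 12, 7] sum 53, len 8
end 9: [10, 9, 3, 1, 6, 5, 12, 7, 1] sum 54, len 9
end 10: [9, 3, 1, 6, 5, 12, 7, 1, 12] sum 56, len 9
end 11: [9, 3, 1, 6, 5, 12, 7, 1, 12, 3] sum 59, len 10
end 12: [6, 5, 12, 7, 1, 12, 3, 11] sum 57, len 8
end 13: [5, 12, 7, 1, 12, 3, 11, 6] sum 57, len 8
end 14: [12, 7, 1, 12, 3, 11, 6, 9] sum 61, len 8
end 15: [7, 1, 12, 3, 11, 6, 9, 8] sum 57, len 8
end 16: [12, 3, 11, 6, 9, 8, 10] sum 59, len 7
end 17: [12, 3, 11, 6, 9, 8, 10, 5] sum 64, len 8
end 18: [11, 6, 9, 8, 10, 5, 4] sum 53, len 7
Shortest qualifying length: 7.

7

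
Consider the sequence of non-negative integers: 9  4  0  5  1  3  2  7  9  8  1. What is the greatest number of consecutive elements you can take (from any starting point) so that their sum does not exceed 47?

10

→ 9: sum 9, len 1
→ 4: sum 13, len 2
→ 0: sum 13, len 3
→ 5: sum 18, len 4
→ 1: sum 19, len 5
→ 3: sum 22, len 6
→ 2: sum 24, len 7
→ 7: sum 31, len 8
→ 9: sum 40, len 9
→ 8 (dropped 9): sum 39, len 9
→ 1: sum 40, len 10
Longest length seen: 10.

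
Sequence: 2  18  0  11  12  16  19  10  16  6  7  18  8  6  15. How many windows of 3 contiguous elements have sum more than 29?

8

2 18 0 → sum 20
18 0 11 → sum 29
0 11 12 → sum 23
11 12 16 → sum 39  > 29 ✓
12 16 19 → sum 47  > 29 ✓
16 19 10 → sum 45  > 29 ✓
19 10 16 → sum 45  > 29 ✓
10 16 6 → sum 32  > 29 ✓
16 6 7 → sum 29
6 7 18 → sum 31  > 29 ✓
7 18 8 → sum 33  > 29 ✓
18 8 6 → sum 32  > 29 ✓
8 6 15 → sum 29
8 windows satisfy the condition.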